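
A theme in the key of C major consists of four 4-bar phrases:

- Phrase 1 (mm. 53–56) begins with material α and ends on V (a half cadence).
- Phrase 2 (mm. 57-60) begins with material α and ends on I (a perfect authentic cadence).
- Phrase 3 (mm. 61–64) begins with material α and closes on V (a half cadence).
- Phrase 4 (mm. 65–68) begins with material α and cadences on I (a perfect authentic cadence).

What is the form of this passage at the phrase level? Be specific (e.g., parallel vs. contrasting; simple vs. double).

The cadence pattern HC–PAC–HC–PAC is weak–strong twice, and phrases 3–4 restate phrases 1–2: a period heard twice, not a double period (which would end weakly at phrase 2).

repeated period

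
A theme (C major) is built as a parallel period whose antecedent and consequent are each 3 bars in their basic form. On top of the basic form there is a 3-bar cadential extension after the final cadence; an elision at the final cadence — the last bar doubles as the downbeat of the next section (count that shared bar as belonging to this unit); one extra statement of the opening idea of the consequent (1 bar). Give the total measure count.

10 measures

Basic parallel period: 3 + 3 = 6 bars.
6 (basic form) + 3 (cadential extension) + 1 (extra statement) = 10.
The elision shares a bar with the next section but does not change this unit's count.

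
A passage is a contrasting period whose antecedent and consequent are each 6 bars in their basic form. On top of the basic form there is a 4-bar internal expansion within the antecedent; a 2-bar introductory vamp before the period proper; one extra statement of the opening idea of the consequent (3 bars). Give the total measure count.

Basic contrasting period: 6 + 6 = 12 bars.
12 (basic form) + 4 (internal expansion) + 2 (introduction) + 3 (extra statement) = 21.

21 measures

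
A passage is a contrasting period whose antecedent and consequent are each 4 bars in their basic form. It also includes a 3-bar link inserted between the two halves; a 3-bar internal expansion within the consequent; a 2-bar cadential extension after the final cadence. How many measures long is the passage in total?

Basic contrasting period: 4 + 4 = 8 bars.
8 (basic form) + 3 (link) + 3 (internal expansion) + 2 (cadential extension) = 16.

16 measures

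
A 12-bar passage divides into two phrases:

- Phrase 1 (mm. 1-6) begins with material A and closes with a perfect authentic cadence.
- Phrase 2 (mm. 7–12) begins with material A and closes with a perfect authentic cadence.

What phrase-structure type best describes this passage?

Both phrases have the same opening (A) and the same cadence (perfect authentic cadence): the second is a restatement, not a consequent, so this is a repeated phrase rather than a period.

repeated phrase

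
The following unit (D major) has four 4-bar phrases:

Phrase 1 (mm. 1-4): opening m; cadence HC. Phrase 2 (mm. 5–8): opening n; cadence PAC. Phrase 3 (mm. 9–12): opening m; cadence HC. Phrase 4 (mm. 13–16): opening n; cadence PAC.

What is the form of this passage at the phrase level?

The cadence pattern HC–PAC–HC–PAC is weak–strong twice, and phrases 3–4 restate phrases 1–2: a period heard twice, not a double period (which would end weakly at phrase 2).

repeated period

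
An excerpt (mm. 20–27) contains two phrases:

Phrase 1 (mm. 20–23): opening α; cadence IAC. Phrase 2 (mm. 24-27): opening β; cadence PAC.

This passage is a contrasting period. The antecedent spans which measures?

measures 20–23

The antecedent is the phrase ending with the weaker cadence (imperfect authentic cadence, phrase 1) and the consequent the one ending more conclusively (perfect authentic cadence, phrase 2); the antecedent is mm. 20–23.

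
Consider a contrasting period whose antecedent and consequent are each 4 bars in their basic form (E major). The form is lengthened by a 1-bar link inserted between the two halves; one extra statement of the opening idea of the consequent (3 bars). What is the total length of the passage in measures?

Basic contrasting period: 4 + 4 = 8 bars.
8 (basic form) + 1 (link) + 3 (extra statement) = 12.

12 measures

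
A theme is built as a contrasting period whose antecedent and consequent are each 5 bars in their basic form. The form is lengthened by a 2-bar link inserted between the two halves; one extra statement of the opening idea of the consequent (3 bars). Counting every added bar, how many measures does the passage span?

15 measures

Basic contrasting period: 5 + 5 = 10 bars.
10 (basic form) + 2 (link) + 3 (extra statement) = 15.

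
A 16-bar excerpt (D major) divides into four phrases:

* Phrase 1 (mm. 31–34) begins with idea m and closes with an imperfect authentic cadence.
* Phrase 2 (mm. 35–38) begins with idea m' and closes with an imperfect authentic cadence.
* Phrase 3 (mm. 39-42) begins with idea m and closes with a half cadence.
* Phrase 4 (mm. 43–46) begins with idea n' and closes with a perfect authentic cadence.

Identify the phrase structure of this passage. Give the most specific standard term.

parallel double period

Four phrases in two halves: the first half (bars 31–38) ends with an imperfect authentic cadence, the second (bars 39-46) with a perfect authentic cadence — a large antecedent–consequent pair, i.e. a double period.
Phrase 3 begins with the same material as phrase 1, making it parallel.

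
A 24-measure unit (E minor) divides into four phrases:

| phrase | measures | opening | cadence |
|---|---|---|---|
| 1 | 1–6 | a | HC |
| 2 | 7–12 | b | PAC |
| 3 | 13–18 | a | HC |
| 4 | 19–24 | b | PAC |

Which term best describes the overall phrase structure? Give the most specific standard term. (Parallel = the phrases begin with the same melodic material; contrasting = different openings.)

The cadence pattern HC–PAC–HC–PAC is weak–strong twice, and phrases 3–4 restate phrases 1–2: a period heard twice, not a double period (which would end weakly at phrase 2).

repeated period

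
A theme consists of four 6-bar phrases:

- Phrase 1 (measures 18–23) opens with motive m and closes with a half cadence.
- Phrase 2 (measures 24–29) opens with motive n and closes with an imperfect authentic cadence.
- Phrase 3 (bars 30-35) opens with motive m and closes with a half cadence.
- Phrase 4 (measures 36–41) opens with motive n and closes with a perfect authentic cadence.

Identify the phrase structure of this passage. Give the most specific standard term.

Four phrases in two halves: the first half (mm. 18–29) ends with an imperfect authentic cadence, the second (mm. 30-41) with a perfect authentic cadence — a large antecedent–consequent pair, i.e. a double period.
Phrase 3 begins with the same material as phrase 1, making it parallel.

parallel double period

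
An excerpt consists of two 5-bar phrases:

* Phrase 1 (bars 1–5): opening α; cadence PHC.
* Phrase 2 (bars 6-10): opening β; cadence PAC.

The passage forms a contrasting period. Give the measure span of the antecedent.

measures 1–5

The phrase ending with the weaker cadence (Phrygian half cadence) is the antecedent; the one ending more conclusively (perfect authentic cadence) is the consequent. The antecedent is measures 1–5.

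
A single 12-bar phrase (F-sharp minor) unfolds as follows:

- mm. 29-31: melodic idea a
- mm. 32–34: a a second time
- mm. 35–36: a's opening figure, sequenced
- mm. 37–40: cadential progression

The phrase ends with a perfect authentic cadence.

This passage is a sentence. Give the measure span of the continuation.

measures 35–40

After the presentation (mm. 29–34), the continuation covers the fragmentation through the cadence: bars 35-40.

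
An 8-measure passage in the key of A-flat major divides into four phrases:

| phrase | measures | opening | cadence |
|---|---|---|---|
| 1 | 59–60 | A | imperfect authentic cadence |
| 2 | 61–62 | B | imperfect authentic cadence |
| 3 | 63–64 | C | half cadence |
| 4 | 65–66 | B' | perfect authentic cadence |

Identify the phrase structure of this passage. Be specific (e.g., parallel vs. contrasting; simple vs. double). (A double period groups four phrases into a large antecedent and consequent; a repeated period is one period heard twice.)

contrasting double period

Four phrases in two halves: the first half (mm. 59-62) ends with an imperfect authentic cadence, the second (measures 63–66) with a perfect authentic cadence — a large antecedent–consequent pair, i.e. a double period.
Phrase 3 begins with different material from phrase 1, making it contrasting.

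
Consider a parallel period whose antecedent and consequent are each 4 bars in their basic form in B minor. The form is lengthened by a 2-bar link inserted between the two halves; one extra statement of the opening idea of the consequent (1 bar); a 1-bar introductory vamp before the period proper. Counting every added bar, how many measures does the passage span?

12 measures

Basic parallel period: 4 + 4 = 8 bars.
8 (basic form) + 2 (link) + 1 (extra statement) + 1 (introduction) = 12.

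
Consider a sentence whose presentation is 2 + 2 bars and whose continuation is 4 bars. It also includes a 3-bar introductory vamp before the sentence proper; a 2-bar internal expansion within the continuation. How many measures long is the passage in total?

13 measures

Basic sentence: 2 + 2 + 4 = 8 bars.
8 (basic form) + 3 (introduction) + 2 (internal expansion) = 13.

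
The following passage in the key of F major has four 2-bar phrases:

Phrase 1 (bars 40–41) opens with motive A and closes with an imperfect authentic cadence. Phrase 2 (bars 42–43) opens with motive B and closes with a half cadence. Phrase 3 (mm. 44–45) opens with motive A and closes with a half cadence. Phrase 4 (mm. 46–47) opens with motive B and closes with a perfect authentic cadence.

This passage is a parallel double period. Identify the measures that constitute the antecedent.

In a double period the four phrases pair into a large antecedent (phrases 1–2, ending half cadence) and a large consequent (phrases 3–4, ending perfect authentic cadence). The antecedent spans mm. 40-43.

measures 40–43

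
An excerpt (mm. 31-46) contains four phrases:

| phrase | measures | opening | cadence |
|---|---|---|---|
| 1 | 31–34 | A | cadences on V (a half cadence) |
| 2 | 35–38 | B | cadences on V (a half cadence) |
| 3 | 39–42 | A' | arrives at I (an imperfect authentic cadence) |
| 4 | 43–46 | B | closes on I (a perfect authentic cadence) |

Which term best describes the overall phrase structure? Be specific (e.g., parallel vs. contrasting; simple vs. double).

parallel double period

Four phrases in two halves: the first half (mm. 31–38) ends with a half cadence, the second (mm. 39–46) with a perfect authentic cadence — a large antecedent–consequent pair, i.e. a double period.
Phrase 3 begins with the same material as phrase 1, making it parallel.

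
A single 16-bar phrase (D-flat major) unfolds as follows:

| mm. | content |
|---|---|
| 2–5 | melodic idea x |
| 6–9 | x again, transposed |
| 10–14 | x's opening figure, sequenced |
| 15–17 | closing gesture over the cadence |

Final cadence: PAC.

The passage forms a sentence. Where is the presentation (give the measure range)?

measures 2–9

The presentation of a sentence is the basic idea (mm. 2-5) plus its repetition (bars 6–9); the presentation is therefore bars 2–9.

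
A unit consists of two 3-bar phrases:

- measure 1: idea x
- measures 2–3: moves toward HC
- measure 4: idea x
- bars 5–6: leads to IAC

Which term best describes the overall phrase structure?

Phrase 1 ends with a half cadence (weaker) and phrase 2 with an imperfect authentic cadence (stronger): antecedent + consequent = a period.
The two phrases open with the same material (x / x), so the period is parallel.

parallel period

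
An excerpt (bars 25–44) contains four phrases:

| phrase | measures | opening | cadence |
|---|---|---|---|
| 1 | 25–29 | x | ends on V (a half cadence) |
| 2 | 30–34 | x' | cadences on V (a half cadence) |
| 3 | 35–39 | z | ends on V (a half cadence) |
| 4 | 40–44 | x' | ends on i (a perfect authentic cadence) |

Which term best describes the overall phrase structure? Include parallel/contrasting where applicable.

Four phrases in two halves: the first half (mm. 25–34) ends with a half cadence, the second (mm. 35–44) with a perfect authentic cadence — a large antecedent–consequent pair, i.e. a double period.
Phrase 3 begins with different material from phrase 1, making it contrasting.

contrasting double period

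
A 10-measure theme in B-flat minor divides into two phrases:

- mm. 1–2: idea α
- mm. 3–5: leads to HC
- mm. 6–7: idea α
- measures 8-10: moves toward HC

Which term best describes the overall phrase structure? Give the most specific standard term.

repeated phrase

Both phrases have the same opening (α) and the same cadence (half cadence): the second is a restatement, not a consequent, so this is a repeated phrase rather than a period.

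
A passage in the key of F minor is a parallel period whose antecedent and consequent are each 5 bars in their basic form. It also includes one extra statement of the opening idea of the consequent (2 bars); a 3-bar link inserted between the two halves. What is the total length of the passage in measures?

Basic parallel period: 5 + 5 = 10 bars.
10 (basic form) + 2 (extra statement) + 3 (link) = 15.

15 measures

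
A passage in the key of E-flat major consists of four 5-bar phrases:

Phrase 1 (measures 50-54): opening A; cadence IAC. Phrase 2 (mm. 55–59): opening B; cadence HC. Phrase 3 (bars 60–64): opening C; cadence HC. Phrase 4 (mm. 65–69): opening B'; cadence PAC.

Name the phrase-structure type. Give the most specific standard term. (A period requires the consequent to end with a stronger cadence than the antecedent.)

Four phrases in two halves: the first half (mm. 50–59) ends with a half cadence, the second (measures 60–69) with a perfect authentic cadence — a large antecedent–consequent pair, i.e. a double period.
Phrase 3 begins with different material from phrase 1, making it contrasting.

contrasting double period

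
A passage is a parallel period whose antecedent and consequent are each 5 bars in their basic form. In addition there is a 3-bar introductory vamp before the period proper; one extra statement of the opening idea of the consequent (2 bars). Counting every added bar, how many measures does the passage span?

15 measures

Basic parallel period: 5 + 5 = 10 bars.
10 (basic form) + 3 (introduction) + 2 (extra statement) = 15.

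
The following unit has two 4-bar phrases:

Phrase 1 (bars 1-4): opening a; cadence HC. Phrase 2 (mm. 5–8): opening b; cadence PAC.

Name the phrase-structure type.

contrasting period

Phrase 1 ends with a half cadence (weaker) and phrase 2 with a perfect authentic cadence (stronger): antecedent + consequent = a period.
The two phrases open with different material (a / b), so the period is contrasting.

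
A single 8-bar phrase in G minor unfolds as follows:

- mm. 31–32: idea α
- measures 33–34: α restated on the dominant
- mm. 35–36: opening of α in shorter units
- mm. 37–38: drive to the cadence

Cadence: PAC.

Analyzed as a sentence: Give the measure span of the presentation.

The presentation of a sentence is the basic idea (bars 31–32) plus its repetition (mm. 33–34); the presentation is therefore mm. 31–34.

measures 31–34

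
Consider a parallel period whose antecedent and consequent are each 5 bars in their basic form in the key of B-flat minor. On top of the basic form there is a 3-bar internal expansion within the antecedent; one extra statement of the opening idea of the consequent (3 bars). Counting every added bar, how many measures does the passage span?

Basic parallel period: 5 + 5 = 10 bars.
10 (basic form) + 3 (internal expansion) + 3 (extra statement) = 16.

16 measures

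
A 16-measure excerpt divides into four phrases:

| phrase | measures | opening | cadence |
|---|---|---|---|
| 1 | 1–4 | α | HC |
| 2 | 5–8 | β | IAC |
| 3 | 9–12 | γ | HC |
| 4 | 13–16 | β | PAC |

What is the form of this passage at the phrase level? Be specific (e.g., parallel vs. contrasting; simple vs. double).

Four phrases in two halves: the first half (mm. 1–8) ends with an imperfect authentic cadence, the second (mm. 9-16) with a perfect authentic cadence — a large antecedent–consequent pair, i.e. a double period.
Phrase 3 begins with different material from phrase 1, making it contrasting.

contrasting double period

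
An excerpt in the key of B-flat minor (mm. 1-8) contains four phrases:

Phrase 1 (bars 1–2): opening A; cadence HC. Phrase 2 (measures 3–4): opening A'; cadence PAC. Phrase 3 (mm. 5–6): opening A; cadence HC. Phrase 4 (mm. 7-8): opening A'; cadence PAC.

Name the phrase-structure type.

repeated period

The cadence pattern HC–PAC–HC–PAC is weak–strong twice, and phrases 3–4 restate phrases 1–2: a period heard twice, not a double period (which would end weakly at phrase 2).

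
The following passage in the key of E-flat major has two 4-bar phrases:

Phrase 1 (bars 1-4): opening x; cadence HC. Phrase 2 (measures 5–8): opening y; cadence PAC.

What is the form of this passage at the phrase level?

Phrase 1 ends with a half cadence (weaker) and phrase 2 with a perfect authentic cadence (stronger): antecedent + consequent = a period.
The two phrases open with different material (x / y), so the period is contrasting.

contrasting period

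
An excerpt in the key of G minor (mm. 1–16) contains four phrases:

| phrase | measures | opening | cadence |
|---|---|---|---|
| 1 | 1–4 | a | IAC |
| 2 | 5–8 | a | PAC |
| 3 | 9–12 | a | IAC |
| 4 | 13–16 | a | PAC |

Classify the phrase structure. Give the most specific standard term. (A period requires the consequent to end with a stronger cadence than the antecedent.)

repeated period

The cadence pattern IAC–PAC–IAC–PAC is weak–strong twice, and phrases 3–4 restate phrases 1–2: a period heard twice, not a double period (which would end weakly at phrase 2).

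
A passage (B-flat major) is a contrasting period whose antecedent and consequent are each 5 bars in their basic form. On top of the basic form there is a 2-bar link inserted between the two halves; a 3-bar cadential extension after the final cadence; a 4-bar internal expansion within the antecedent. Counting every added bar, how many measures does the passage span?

Basic contrasting period: 5 + 5 = 10 bars.
10 (basic form) + 2 (link) + 3 (cadential extension) + 4 (internal expansion) = 19.

19 measures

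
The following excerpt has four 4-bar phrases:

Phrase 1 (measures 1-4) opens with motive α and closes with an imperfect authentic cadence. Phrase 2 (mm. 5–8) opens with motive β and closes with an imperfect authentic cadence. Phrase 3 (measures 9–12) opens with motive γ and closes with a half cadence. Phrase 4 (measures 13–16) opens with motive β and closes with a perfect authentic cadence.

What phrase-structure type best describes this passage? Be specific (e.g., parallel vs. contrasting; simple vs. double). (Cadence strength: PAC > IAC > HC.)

Four phrases in two halves: the first half (bars 1–8) ends with an imperfect authentic cadence, the second (mm. 9–16) with a perfect authentic cadence — a large antecedent–consequent pair, i.e. a double period.
Phrase 3 begins with different material from phrase 1, making it contrasting.

contrasting double period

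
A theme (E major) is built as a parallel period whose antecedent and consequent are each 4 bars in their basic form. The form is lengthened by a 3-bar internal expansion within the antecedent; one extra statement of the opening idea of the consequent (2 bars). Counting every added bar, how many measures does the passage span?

13 measures

Basic parallel period: 4 + 4 = 8 bars.
8 (basic form) + 3 (internal expansion) + 2 (extra statement) = 13.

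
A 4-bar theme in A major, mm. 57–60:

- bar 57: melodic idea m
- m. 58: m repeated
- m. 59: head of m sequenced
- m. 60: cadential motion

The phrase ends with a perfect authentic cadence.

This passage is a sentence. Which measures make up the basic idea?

measures 57–57

The presentation of a sentence is the basic idea (measure 57) plus its repetition (m. 58); the basic idea is therefore m. 57.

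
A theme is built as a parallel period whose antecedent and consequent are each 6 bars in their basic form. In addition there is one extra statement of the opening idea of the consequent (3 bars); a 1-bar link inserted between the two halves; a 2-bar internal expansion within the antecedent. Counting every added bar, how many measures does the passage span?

Basic parallel period: 6 + 6 = 12 bars.
12 (basic form) + 3 (extra statement) + 1 (link) + 2 (internal expansion) = 18.

18 measures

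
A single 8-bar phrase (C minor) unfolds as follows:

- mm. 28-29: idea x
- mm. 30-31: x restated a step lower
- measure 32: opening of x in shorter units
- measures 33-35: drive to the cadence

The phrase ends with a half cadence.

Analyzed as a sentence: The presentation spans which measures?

measures 28–31

The presentation of a sentence is the basic idea (mm. 28–29) plus its repetition (mm. 30–31); the presentation is therefore bars 28–31.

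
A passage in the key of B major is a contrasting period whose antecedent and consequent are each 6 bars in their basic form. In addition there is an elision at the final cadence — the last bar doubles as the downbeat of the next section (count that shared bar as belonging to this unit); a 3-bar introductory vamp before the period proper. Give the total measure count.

15 measures

Basic contrasting period: 6 + 6 = 12 bars.
12 (basic form) + 3 (introduction) = 15.
The elision shares a bar with the next section but does not change this unit's count.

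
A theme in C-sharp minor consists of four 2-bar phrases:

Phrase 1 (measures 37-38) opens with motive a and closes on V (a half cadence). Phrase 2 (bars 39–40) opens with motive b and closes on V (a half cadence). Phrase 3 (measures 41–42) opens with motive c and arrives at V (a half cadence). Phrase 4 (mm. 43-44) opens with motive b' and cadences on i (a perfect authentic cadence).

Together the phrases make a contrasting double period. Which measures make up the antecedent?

measures 37–40

In a double period the first pair of phrases (ending half cadence) is the large antecedent and the second pair (ending perfect authentic cadence) is the large consequent; the antecedent is measures 37–40.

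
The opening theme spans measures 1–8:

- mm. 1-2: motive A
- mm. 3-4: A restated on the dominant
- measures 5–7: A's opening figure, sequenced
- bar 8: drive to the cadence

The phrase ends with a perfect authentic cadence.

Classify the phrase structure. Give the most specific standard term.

Basic idea (mm. 1–2) + its repetition (bars 3–4) form the presentation; fragmentation and cadence (mm. 5–8) form the continuation — the 8-bar whole is a sentence.

sentence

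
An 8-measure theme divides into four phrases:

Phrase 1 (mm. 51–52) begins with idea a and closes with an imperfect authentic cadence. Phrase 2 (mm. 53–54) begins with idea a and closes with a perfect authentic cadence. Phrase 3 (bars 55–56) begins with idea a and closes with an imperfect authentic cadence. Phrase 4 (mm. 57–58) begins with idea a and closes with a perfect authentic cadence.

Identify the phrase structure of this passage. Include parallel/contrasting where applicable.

The cadence pattern IAC–PAC–IAC–PAC is weak–strong twice, and phrases 3–4 restate phrases 1–2: a period heard twice, not a double period (which would end weakly at phrase 2).

repeated period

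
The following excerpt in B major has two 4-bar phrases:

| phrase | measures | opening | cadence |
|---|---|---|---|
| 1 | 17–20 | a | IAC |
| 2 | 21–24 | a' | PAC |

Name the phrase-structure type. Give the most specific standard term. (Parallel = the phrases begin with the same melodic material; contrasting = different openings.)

Phrase 1 ends with an imperfect authentic cadence (weaker) and phrase 2 with a perfect authentic cadence (stronger): antecedent + consequent = a period.
The two phrases open with the same material (a / a'), so the period is parallel.

parallel period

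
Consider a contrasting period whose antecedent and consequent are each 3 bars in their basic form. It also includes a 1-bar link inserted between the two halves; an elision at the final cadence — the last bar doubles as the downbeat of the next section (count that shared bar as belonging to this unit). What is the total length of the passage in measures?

7 measures

Basic contrasting period: 3 + 3 = 6 bars.
6 (basic form) + 1 (link) = 7.
The elision shares a bar with the next section but does not change this unit's count.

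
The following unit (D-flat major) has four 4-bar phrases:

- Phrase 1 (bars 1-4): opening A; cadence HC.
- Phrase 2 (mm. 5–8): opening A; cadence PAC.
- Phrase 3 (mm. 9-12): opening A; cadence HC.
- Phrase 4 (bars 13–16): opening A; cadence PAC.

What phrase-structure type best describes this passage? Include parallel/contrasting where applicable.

repeated period

The cadence pattern HC–PAC–HC–PAC is weak–strong twice, and phrases 3–4 restate phrases 1–2: a period heard twice, not a double period (which would end weakly at phrase 2).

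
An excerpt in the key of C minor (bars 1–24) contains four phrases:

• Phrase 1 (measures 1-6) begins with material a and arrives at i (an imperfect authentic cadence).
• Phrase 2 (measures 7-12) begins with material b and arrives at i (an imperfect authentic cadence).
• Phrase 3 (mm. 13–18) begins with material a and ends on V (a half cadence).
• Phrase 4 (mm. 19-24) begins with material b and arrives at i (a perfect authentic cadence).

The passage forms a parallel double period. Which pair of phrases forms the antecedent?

In a double period the first pair of phrases (ending imperfect authentic cadence) is the large antecedent and the second pair (ending perfect authentic cadence) is the large consequent; the antecedent is phrases 1 and 2.

phrases 1 and 2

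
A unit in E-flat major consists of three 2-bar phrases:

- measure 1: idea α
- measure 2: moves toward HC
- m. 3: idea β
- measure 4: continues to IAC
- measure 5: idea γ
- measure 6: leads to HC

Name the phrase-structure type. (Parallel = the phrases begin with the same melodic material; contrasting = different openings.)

The final phrase closes with a half cadence, which is not stronger than the preceding imperfect authentic cadence; the 3 phrases lack an overall antecedent–consequent design and so form a phrase group.

phrase group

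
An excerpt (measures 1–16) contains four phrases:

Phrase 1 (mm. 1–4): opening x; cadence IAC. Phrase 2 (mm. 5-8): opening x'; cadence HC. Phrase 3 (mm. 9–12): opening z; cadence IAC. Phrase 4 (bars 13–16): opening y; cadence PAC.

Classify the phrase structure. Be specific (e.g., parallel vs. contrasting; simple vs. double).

contrasting double period

Four phrases in two halves: the first half (mm. 1–8) ends with a half cadence, the second (mm. 9-16) with a perfect authentic cadence — a large antecedent–consequent pair, i.e. a double period.
Phrase 3 begins with different material from phrase 1, making it contrasting.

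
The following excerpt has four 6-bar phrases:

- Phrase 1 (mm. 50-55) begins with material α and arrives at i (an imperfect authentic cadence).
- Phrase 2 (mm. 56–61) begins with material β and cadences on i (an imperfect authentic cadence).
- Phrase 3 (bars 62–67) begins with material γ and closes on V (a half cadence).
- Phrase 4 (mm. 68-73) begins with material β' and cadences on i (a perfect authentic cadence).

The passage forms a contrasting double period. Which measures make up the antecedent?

measures 50–61

In a double period the first pair of phrases (ending imperfect authentic cadence) is the large antecedent and the second pair (ending perfect authentic cadence) is the large consequent; the antecedent is measures 50–61.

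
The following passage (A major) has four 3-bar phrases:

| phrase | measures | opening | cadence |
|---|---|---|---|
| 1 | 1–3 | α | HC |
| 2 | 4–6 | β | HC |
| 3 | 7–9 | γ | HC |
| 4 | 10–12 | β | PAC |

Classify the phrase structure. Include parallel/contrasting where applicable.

contrasting double period

Four phrases in two halves: the first half (measures 1–6) ends with a half cadence, the second (mm. 7-12) with a perfect authentic cadence — a large antecedent–consequent pair, i.e. a double period.
Phrase 3 begins with different material from phrase 1, making it contrasting.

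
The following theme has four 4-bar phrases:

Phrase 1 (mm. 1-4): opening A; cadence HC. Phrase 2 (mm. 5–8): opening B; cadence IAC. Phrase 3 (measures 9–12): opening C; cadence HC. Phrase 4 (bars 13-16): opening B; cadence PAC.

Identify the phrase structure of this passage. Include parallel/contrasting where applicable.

Four phrases in two halves: the first half (mm. 1-8) ends with an imperfect authentic cadence, the second (measures 9-16) with a perfect authentic cadence — a large antecedent–consequent pair, i.e. a double period.
Phrase 3 begins with different material from phrase 1, making it contrasting.

contrasting double period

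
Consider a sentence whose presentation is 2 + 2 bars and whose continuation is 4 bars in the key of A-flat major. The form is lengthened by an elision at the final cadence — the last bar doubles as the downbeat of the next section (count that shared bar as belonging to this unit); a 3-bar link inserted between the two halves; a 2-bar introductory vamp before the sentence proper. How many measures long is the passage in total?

13 measures

Basic sentence: 2 + 2 + 4 = 8 bars.
8 (basic form) + 3 (link) + 2 (introduction) = 13.
The elision shares a bar with the next section but does not change this unit's count.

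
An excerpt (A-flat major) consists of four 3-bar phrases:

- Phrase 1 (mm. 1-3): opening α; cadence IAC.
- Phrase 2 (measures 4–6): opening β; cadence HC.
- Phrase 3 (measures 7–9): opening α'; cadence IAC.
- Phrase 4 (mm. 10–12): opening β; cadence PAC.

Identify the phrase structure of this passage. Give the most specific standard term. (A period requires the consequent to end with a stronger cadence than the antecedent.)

Four phrases in two halves: the first half (measures 1–6) ends with a half cadence, the second (mm. 7-12) with a perfect authentic cadence — a large antecedent–consequent pair, i.e. a double period.
Phrase 3 begins with the same material as phrase 1, making it parallel.

parallel double period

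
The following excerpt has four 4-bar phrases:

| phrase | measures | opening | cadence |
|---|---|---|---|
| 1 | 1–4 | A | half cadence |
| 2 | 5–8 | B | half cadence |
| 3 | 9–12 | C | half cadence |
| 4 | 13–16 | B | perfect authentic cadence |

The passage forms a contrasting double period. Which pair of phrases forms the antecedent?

phrases 1 and 2

In a double period the first pair of phrases (ending half cadence) is the large antecedent and the second pair (ending perfect authentic cadence) is the large consequent; the antecedent is phrases 1 and 2.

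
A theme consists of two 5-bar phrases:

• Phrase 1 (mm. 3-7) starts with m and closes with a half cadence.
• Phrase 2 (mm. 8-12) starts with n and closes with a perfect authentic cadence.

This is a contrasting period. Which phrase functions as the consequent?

phrase 2

The phrase ending with the weaker cadence (half cadence) is the antecedent; the one ending more conclusively (perfect authentic cadence) is the consequent. The consequent is phrase 2.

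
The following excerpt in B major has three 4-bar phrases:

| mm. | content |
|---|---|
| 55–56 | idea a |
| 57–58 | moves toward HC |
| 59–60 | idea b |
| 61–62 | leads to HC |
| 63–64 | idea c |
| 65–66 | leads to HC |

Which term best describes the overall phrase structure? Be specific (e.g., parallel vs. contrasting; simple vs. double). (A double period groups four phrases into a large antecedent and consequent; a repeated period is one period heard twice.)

The final phrase closes with a half cadence, which is not stronger than the preceding half cadence; the 3 phrases lack an overall antecedent–consequent design and so form a phrase group.

phrase group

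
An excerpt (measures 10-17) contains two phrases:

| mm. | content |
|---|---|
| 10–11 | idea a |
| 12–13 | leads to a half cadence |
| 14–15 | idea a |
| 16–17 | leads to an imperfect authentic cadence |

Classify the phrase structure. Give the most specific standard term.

Phrase 1 ends with a half cadence (weaker) and phrase 2 with an imperfect authentic cadence (stronger): antecedent + consequent = a period.
The two phrases open with the same material (a / a), so the period is parallel.

parallel period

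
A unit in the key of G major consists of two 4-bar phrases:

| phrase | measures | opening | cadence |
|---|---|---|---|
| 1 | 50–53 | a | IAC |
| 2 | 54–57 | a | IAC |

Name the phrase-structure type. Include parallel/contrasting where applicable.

Both phrases have the same opening (a) and the same cadence (imperfect authentic cadence): the second is a restatement, not a consequent, so this is a repeated phrase rather than a period.

repeated phrase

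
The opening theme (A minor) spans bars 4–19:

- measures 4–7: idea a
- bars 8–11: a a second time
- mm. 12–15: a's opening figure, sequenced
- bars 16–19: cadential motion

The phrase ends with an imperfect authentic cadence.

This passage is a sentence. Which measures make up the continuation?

After the presentation (measures 4–11), the continuation covers the fragmentation through the cadence: mm. 12–19.

measures 12–19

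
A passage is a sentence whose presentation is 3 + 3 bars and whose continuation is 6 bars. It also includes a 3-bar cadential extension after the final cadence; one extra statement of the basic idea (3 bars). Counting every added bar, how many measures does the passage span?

18 measures

Basic sentence: 3 + 3 + 6 = 12 bars.
12 (basic form) + 3 (cadential extension) + 3 (extra statement) = 18.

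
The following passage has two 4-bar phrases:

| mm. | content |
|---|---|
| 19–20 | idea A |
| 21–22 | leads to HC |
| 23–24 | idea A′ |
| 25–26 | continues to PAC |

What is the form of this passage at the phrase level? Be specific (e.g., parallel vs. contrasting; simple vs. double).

parallel period

Phrase 1 ends with a half cadence (weaker) and phrase 2 with a perfect authentic cadence (stronger): antecedent + consequent = a period.
The two phrases open with the same material (A / A′), so the period is parallel.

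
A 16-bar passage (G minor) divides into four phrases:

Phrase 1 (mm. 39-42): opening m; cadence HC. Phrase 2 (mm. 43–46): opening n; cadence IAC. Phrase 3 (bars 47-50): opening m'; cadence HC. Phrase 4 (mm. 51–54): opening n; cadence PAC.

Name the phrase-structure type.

parallel double period

Four phrases in two halves: the first half (measures 39–46) ends with an imperfect authentic cadence, the second (bars 47–54) with a perfect authentic cadence — a large antecedent–consequent pair, i.e. a double period.
Phrase 3 begins with the same material as phrase 1, making it parallel.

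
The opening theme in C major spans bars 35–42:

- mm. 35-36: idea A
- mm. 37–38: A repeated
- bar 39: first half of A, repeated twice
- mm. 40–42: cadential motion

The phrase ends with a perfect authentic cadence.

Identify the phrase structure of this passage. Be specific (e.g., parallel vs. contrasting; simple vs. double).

Basic idea (measures 35–36) + its repetition (bars 37-38) form the presentation; fragmentation and cadence (bars 39–42) form the continuation — the 8-bar whole is a sentence.

sentence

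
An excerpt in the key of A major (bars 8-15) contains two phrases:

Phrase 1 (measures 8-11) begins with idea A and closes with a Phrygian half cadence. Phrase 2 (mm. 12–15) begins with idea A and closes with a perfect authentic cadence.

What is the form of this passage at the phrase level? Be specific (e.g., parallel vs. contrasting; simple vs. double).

Phrase 1 ends with a Phrygian half cadence (weaker) and phrase 2 with a perfect authentic cadence (stronger): antecedent + consequent = a period.
The two phrases open with the same material (A / A), so the period is parallel.

parallel period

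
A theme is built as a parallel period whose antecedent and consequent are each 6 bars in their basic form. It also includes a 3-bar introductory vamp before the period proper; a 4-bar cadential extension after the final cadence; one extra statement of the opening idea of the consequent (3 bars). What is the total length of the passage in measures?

22 measures

Basic parallel period: 6 + 6 = 12 bars.
12 (basic form) + 3 (introduction) + 4 (cadential extension) + 3 (extra statement) = 22.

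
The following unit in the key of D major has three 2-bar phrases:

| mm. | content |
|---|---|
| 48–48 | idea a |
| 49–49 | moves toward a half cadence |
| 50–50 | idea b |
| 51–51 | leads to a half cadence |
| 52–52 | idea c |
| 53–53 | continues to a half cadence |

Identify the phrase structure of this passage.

phrase group

The final phrase closes with a half cadence, which is not stronger than the preceding half cadence; the 3 phrases lack an overall antecedent–consequent design and so form a phrase group.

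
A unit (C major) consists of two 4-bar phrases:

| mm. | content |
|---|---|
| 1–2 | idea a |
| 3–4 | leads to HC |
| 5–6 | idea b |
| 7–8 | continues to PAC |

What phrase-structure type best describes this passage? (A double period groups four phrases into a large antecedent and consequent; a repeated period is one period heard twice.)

contrasting period

Phrase 1 ends with a half cadence (weaker) and phrase 2 with a perfect authentic cadence (stronger): antecedent + consequent = a period.
The two phrases open with different material (a / b), so the period is contrasting.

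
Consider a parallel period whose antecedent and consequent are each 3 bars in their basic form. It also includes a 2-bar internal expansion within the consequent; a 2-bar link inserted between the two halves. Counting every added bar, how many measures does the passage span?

Basic parallel period: 3 + 3 = 6 bars.
6 (basic form) + 2 (internal expansion) + 2 (link) = 10.

10 measures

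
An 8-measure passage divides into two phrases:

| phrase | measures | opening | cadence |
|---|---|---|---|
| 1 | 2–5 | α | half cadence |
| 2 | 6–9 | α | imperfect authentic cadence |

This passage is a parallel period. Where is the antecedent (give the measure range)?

The antecedent is the phrase ending with the weaker cadence (half cadence, phrase 1) and the consequent the one ending more conclusively (imperfect authentic cadence, phrase 2); the antecedent is bars 2–5.

measures 2–5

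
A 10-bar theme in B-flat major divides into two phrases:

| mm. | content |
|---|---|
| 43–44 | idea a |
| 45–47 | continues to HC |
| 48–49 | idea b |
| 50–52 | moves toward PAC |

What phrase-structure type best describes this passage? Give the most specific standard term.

contrasting period

Phrase 1 ends with a half cadence (weaker) and phrase 2 with a perfect authentic cadence (stronger): antecedent + consequent = a period.
The two phrases open with different material (a / b), so the period is contrasting.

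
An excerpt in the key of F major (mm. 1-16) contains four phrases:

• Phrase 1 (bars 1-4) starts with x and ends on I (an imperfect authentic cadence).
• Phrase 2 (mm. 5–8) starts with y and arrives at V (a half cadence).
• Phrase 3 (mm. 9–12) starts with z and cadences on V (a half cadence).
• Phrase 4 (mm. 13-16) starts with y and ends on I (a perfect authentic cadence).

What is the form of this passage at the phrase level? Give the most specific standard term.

Four phrases in two halves: the first half (bars 1-8) ends with a half cadence, the second (measures 9–16) with a perfect authentic cadence — a large antecedent–consequent pair, i.e. a double period.
Phrase 3 begins with different material from phrase 1, making it contrasting.

contrasting double period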